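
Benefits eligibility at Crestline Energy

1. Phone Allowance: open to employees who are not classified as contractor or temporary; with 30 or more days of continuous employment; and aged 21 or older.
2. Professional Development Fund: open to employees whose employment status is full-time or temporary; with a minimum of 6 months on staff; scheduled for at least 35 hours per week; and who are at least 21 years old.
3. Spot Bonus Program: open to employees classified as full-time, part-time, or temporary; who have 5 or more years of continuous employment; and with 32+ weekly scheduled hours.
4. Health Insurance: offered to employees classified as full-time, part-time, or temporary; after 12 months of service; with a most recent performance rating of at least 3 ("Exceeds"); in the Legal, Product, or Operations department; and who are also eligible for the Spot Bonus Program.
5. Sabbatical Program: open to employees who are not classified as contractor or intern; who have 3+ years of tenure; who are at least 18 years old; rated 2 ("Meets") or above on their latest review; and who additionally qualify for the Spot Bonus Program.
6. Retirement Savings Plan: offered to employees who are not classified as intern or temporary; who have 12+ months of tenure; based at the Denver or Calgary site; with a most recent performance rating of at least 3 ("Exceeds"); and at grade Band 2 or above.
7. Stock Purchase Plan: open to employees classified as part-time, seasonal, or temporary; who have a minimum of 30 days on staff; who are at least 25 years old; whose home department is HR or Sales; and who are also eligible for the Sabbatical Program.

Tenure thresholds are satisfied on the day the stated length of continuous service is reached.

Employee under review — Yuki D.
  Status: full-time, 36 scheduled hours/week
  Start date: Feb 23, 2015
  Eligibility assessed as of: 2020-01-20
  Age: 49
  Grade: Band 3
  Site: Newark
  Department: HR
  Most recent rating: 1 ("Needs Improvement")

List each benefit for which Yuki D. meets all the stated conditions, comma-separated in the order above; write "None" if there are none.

Service from Feb 23, 2015 to 2020-01-20: 1792 days.
Phone Allowance — status full-time ✓ (not excluded); service 1792 days ≥ 30 days ✓; age 49 ≥ 21 ✓ → eligible.
Professional Development Fund — status full-time ✓; service 1792 days ≥ 6 months (≈180 days) ✓; 36 hrs/wk ≥ 35 ✓; age 49 ≥ 21 ✓ → eligible.
Spot Bonus Program — status full-time ✓; service 1792 days < 5 years (≈1825 days) ✗ → not eligible.
Health Insurance — status full-time ✓; service 1792 days ≥ 12 months (≈360 days) ✓; rating 1 < 3 ✗ → not eligible.
Sabbatical Program — status full-time ✓ (not excluded); service 1792 days ≥ 3 years (≈1095 days) ✓; age 49 ≥ 18 ✓; rating 1 < 2 ✗ → not eligible.
Retirement Savings Plan — status full-time ✓ (not excluded); service 1792 days ≥ 12 months (≈360 days) ✓; site Newark ✗ (not Denver or Calgary) → not eligible.
Stock Purchase Plan — status full-time ✗ (requires part-time, seasonal, or temporary) → not eligible.

Phone Allowance, Professional Development Fund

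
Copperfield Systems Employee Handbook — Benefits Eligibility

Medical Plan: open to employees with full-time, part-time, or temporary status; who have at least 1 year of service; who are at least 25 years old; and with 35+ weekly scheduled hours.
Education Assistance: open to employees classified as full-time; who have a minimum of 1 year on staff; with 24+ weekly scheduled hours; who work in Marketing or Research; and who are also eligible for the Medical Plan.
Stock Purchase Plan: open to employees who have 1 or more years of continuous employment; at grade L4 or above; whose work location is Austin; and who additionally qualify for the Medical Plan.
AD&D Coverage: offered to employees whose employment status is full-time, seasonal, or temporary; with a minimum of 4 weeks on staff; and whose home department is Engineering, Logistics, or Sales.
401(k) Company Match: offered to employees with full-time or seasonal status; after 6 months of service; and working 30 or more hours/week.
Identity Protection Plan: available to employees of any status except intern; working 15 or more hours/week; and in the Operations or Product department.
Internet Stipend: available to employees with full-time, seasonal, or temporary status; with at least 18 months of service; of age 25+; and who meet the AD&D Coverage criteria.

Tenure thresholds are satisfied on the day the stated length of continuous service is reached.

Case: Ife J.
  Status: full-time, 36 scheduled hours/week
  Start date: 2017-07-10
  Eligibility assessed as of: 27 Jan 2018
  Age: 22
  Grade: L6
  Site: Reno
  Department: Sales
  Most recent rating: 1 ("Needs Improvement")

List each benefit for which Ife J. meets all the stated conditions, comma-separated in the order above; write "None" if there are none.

Service from 2017-07-10 to 27 Jan 2018: 201 days.
Medical Plan — status full-time ✓; service 201 days < 1 year (≈365 days) ✗ → not eligible.
Education Assistance — status full-time ✓; service 201 days < 1 year (≈365 days) ✗ → not eligible.
Stock Purchase Plan — service 201 days < 1 year (≈365 days) ✗ → not eligible.
AD&D Coverage — status full-time ✓; service 201 days ≥ 4 weeks (≈28 days) ✓; dept Sales ✓ → eligible.
401(k) Company Match — status full-time ✓; service 201 days ≥ 6 months (≈180 days) ✓; 36 hrs/wk ≥ 30 ✓ → eligible.
Identity Protection Plan — status full-time ✓ (not excluded); 36 hrs/wk ≥ 15 ✓; dept Sales ✗ → not eligible.
Internet Stipend — status full-time ✓; service 201 days < 18 months (≈540 days) ✗ → not eligible.

AD&D Coverage, 401(k) Company Match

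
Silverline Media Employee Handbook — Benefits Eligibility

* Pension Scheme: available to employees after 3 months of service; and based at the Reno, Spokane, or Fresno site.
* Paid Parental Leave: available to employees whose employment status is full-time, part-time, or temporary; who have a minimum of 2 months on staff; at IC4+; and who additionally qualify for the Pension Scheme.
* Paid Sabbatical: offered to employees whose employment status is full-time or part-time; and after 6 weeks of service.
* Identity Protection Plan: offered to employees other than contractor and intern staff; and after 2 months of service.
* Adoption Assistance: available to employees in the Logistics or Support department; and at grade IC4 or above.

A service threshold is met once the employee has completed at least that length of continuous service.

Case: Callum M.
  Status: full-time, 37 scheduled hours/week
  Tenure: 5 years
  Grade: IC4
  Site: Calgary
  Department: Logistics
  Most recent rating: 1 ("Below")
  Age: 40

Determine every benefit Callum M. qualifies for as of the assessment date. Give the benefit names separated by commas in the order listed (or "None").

Paid Sabbatical, Identity Protection Plan, Adoption Assistance

Pension Scheme — service 5 years ≥ 3 months (≈90 days) ✓; site Calgary ✗ (not Reno, Spokane, or Fresno) → not eligible.
Paid Parental Leave — status full-time ✓; service 5 years ≥ 2 months (≈60 days) ✓; grade IC4 ≥ IC4 ✓; not eligible for Pension Scheme ✗ → not eligible.
Paid Sabbatical — status full-time ✓; service 5 years ≥ 6 weeks (≈42 days) ✓ → eligible.
Identity Protection Plan — status full-time ✓ (not excluded); service 5 years ≥ 2 months (≈60 days) ✓ → eligible.
Adoption Assistance — dept Logistics ✓; grade IC4 ≥ IC4 ✓ → eligible.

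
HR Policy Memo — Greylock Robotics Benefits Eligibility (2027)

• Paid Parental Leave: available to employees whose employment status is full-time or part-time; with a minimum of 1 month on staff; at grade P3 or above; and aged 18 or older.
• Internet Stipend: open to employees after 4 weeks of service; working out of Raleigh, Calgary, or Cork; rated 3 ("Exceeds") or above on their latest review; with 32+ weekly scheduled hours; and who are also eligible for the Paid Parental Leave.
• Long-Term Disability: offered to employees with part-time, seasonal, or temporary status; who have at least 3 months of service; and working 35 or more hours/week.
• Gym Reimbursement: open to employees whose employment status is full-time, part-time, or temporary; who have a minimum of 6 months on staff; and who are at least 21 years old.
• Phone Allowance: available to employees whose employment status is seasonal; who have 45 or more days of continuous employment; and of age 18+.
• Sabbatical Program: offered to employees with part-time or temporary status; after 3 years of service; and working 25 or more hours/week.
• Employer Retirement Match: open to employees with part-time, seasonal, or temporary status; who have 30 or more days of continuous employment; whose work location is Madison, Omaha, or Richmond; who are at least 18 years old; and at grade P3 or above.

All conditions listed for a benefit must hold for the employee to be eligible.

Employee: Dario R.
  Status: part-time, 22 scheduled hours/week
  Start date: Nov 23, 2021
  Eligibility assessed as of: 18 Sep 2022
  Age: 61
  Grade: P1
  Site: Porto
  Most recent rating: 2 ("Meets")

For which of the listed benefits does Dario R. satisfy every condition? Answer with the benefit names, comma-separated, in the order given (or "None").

Gym Reimbursement

Service from Nov 23, 2021 to 18 Sep 2022: 299 days.
Paid Parental Leave — status part-time ✓; service 299 days ≥ 1 month (≈30 days) ✓; grade P1 < P3 ✗ → not eligible.
Internet Stipend — service 299 days ≥ 4 weeks (≈28 days) ✓; site Porto ✗ (not Raleigh, Calgary, or Cork) → not eligible.
Long-Term Disability — status part-time ✓; service 299 days ≥ 3 months (≈90 days) ✓; 22 hrs/wk < 35 ✗ → not eligible.
Gym Reimbursement — status part-time ✓; service 299 days ≥ 6 months (≈180 days) ✓; age 61 ≥ 21 ✓ → eligible.
Phone Allowance — status part-time ✗ (requires seasonal) → not eligible.
Sabbatical Program — status part-time ✓; service 299 days < 3 years (≈1095 days) ✗ → not eligible.
Employer Retirement Match — status part-time ✓; service 299 days ≥ 30 days ✓; site Porto ✗ (not Madison, Omaha, or Richmond) → not eligible.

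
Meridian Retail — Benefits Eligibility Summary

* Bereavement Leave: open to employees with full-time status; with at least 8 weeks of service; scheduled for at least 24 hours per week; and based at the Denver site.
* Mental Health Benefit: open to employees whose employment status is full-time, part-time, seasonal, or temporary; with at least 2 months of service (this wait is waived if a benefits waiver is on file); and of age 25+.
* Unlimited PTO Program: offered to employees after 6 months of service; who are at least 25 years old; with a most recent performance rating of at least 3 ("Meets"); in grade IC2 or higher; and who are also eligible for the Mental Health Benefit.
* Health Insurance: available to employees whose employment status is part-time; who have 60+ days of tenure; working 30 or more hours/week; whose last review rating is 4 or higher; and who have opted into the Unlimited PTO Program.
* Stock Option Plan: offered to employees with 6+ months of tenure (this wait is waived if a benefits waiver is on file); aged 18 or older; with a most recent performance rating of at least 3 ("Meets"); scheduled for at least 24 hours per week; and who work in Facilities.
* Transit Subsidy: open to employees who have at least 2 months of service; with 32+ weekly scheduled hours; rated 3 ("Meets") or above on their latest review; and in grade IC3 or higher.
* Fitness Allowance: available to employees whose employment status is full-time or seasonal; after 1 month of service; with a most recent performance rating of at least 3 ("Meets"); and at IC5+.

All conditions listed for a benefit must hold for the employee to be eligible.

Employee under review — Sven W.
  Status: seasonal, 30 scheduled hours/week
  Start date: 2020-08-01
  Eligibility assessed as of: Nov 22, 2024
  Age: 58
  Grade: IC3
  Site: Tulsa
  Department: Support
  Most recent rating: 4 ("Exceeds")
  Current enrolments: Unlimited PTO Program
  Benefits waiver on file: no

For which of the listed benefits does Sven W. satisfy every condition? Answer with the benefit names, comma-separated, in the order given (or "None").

Service from 2020-08-01 to Nov 22, 2024: 1574 days.
Bereavement Leave — status seasonal ✗ (requires full-time) → not eligible.
Mental Health Benefit — status seasonal ✓; no waiver, service 1574 days ≥ 2 months (≈60 days) ✓; age 58 ≥ 25 ✓ → eligible.
Unlimited PTO Program — service 1574 days ≥ 6 months (≈180 days) ✓; age 58 ≥ 25 ✓; rating 4 ≥ 3 ✓; grade IC3 ≥ IC2 ✓; eligible for Mental Health Benefit ✓ → eligible.
Health Insurance — status seasonal ✗ (requires part-time) → not eligible.
Stock Option Plan — no waiver, service 1574 days ≥ 6 months (≈180 days) ✓; age 58 ≥ 18 ✓; rating 4 ≥ 3 ✓; 30 hrs/wk ≥ 24 ✓; dept Support ✗ → not eligible.
Transit Subsidy — service 1574 days ≥ 2 months (≈60 days) ✓; 30 hrs/wk < 32 ✗ → not eligible.
Fitness Allowance — status seasonal ✓; service 1574 days ≥ 1 month (≈30 days) ✓; rating 4 ≥ 3 ✓; grade IC3 < IC5 ✗ → not eligible.

Mental Health Benefit, Unlimited PTO Program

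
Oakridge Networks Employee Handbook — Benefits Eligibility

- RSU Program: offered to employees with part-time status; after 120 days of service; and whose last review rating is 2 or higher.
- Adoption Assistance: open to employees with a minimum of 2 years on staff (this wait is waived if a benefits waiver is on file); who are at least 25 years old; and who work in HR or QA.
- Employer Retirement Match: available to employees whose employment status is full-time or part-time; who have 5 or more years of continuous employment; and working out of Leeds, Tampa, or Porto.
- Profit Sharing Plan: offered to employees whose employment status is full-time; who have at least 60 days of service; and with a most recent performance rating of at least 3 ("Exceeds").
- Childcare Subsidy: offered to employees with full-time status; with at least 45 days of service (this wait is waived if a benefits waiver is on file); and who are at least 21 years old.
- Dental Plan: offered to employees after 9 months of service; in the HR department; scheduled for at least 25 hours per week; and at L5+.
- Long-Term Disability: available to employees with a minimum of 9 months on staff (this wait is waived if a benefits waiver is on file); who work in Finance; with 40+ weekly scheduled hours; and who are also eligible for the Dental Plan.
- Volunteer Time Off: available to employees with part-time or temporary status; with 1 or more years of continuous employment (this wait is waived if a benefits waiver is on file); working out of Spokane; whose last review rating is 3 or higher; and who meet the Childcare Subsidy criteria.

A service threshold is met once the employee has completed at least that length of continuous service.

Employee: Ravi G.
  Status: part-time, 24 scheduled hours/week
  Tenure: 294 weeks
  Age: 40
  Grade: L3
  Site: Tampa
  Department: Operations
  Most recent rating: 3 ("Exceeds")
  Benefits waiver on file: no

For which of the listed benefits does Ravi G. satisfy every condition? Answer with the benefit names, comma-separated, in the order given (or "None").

RSU Program, Employer Retirement Match

RSU Program — status part-time ✓; service 294 weeks ≥ 120 days ✓; rating 3 ≥ 2 ✓ → eligible.
Adoption Assistance — no waiver, service 294 weeks ≥ 2 years (≈730 days) ✓; age 40 ≥ 25 ✓; dept Operations ✗ → not eligible.
Employer Retirement Match — status part-time ✓; service 294 weeks ≥ 5 years (≈1825 days) ✓; site Tampa ✓ → eligible.
Profit Sharing Plan — status part-time ✗ (requires full-time) → not eligible.
Childcare Subsidy — status part-time ✗ (requires full-time) → not eligible.
Dental Plan — service 294 weeks ≥ 9 months (≈270 days) ✓; dept Operations ✗ → not eligible.
Long-Term Disability — no waiver, service 294 weeks ≥ 9 months (≈270 days) ✓; dept Operations ✗ → not eligible.
Volunteer Time Off — status part-time ✓; no waiver, service 294 weeks ≥ 1 year (≈365 days) ✓; site Tampa ✗ (not Spokane) → not eligible.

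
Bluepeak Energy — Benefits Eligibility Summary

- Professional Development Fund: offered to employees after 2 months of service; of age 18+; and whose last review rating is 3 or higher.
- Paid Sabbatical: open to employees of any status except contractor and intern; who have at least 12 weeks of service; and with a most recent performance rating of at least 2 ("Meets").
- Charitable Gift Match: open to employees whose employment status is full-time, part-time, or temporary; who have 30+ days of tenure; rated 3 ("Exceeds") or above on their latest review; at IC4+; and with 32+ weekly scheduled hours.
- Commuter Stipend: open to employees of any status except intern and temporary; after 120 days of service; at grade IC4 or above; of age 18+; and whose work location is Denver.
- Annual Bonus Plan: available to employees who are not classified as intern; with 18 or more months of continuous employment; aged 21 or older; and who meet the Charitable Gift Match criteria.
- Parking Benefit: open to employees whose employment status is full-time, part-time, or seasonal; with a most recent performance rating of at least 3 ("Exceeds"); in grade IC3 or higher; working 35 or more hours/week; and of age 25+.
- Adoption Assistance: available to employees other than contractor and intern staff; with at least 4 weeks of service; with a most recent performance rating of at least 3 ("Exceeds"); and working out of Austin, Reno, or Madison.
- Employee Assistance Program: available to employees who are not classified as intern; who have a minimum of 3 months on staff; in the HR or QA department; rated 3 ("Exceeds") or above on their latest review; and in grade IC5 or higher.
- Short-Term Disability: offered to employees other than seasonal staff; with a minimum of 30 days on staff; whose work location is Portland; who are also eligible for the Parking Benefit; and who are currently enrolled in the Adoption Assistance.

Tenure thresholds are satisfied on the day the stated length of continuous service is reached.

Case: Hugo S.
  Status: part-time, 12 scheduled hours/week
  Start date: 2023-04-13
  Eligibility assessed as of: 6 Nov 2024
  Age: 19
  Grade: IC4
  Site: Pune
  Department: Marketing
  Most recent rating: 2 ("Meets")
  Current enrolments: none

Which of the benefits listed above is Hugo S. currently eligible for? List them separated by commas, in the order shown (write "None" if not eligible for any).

Paid Sabbatical

Service from 2023-04-13 to 6 Nov 2024: 573 days.
Professional Development Fund — service 573 days ≥ 2 months (≈60 days) ✓; age 19 ≥ 18 ✓; rating 2 < 3 ✗ → not eligible.
Paid Sabbatical — status part-time ✓ (not excluded); service 573 days ≥ 12 weeks (≈84 days) ✓; rating 2 ≥ 2 ✓ → eligible.
Charitable Gift Match — status part-time ✓; service 573 days ≥ 30 days ✓; rating 2 < 3 ✗ → not eligible.
Commuter Stipend — status part-time ✓ (not excluded); service 573 days ≥ 120 days ✓; grade IC4 ≥ IC4 ✓; age 19 ≥ 18 ✓; site Pune ✗ (not Denver) → not eligible.
Annual Bonus Plan — status part-time ✓ (not excluded); service 573 days ≥ 18 months (≈540 days) ✓; age 19 < 21 ✗ → not eligible.
Parking Benefit — status part-time ✓; rating 2 < 3 ✗ → not eligible.
Adoption Assistance — status part-time ✓ (not excluded); service 573 days ≥ 4 weeks (≈28 days) ✓; rating 2 < 3 ✗ → not eligible.
Employee Assistance Program — status part-time ✓ (not excluded); service 573 days ≥ 3 months (≈90 days) ✓; dept Marketing ✗ → not eligible.
Short-Term Disability — status part-time ✓ (not excluded); service 573 days ≥ 30 days ✓; site Pune ✗ (not Portland) → not eligible.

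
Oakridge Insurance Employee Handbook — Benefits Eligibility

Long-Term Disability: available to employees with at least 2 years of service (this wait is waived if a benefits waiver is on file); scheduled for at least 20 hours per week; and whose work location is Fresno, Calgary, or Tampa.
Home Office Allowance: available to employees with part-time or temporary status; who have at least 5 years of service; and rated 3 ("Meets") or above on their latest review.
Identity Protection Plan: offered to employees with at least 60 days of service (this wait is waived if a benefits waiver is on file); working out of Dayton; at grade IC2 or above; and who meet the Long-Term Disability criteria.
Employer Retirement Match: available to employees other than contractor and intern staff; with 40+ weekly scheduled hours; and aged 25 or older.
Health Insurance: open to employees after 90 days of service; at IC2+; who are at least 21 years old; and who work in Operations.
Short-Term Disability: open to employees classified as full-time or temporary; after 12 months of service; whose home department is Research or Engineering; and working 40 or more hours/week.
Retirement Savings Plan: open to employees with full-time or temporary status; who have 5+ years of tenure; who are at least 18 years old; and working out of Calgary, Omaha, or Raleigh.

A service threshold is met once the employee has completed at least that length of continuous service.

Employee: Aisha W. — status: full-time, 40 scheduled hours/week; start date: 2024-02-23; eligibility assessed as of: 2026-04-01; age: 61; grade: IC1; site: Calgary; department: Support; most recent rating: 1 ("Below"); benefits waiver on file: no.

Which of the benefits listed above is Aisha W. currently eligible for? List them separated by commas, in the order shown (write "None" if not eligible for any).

Long-Term Disability, Employer Retirement Match

Service from 2024-02-23 to 2026-04-01: 768 days.
Long-Term Disability — no waiver, service 768 days ≥ 2 years (≈730 days) ✓; 40 hrs/wk ≥ 20 ✓; site Calgary ✓ → eligible.
Home Office Allowance — status full-time ✗ (requires part-time or temporary) → not eligible.
Identity Protection Plan — no waiver, service 768 days ≥ 60 days ✓; site Calgary ✗ (not Dayton) → not eligible.
Employer Retirement Match — status full-time ✓ (not excluded); 40 hrs/wk ≥ 40 ✓; age 61 ≥ 25 ✓ → eligible.
Health Insurance — service 768 days ≥ 90 days ✓; grade IC1 < IC2 ✗ → not eligible.
Short-Term Disability — status full-time ✓; service 768 days ≥ 12 months (≈360 days) ✓; dept Support ✗ → not eligible.
Retirement Savings Plan — status full-time ✓; service 768 days < 5 years (≈1825 days) ✗ → not eligible.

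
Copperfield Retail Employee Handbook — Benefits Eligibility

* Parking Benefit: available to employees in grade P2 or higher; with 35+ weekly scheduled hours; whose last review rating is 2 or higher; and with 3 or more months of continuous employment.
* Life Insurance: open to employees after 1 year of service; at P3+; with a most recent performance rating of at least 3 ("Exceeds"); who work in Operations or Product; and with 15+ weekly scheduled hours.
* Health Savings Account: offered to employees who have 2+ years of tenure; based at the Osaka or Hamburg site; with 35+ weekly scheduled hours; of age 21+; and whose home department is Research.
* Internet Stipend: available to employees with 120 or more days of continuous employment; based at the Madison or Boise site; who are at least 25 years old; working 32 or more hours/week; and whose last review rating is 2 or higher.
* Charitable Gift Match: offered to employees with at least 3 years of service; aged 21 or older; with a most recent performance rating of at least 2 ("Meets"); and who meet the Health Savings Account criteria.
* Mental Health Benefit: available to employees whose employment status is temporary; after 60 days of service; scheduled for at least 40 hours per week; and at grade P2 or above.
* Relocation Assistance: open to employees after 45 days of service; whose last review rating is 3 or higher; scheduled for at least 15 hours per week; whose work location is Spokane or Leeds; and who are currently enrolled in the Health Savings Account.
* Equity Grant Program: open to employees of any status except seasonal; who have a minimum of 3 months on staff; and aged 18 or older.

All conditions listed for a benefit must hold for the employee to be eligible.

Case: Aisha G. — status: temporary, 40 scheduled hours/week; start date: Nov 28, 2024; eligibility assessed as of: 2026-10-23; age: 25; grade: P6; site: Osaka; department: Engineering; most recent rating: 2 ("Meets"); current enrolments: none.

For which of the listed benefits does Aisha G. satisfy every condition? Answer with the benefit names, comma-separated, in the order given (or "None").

Parking Benefit, Mental Health Benefit, Equity Grant Program

Service from Nov 28, 2024 to 2026-10-23: 694 days.
Parking Benefit — grade P6 ≥ P2 ✓; 40 hrs/wk ≥ 35 ✓; rating 2 ≥ 2 ✓; service 694 days ≥ 3 months (≈90 days) ✓ → eligible.
Life Insurance — service 694 days ≥ 1 year (≈365 days) ✓; grade P6 ≥ P3 ✓; rating 2 < 3 ✗ → not eligible.
Health Savings Account — service 694 days < 2 years (≈730 days) ✗ → not eligible.
Internet Stipend — service 694 days ≥ 120 days ✓; site Osaka ✗ (not Madison or Boise) → not eligible.
Charitable Gift Match — service 694 days < 3 years (≈1095 days) ✗ → not eligible.
Mental Health Benefit — status temporary ✓; service 694 days ≥ 60 days ✓; 40 hrs/wk ≥ 40 ✓; grade P6 ≥ P2 ✓ → eligible.
Relocation Assistance — service 694 days ≥ 45 days ✓; rating 2 < 3 ✗ → not eligible.
Equity Grant Program — status temporary ✓ (not excluded); service 694 days ≥ 3 months (≈90 days) ✓; age 25 ≥ 18 ✓ → eligible.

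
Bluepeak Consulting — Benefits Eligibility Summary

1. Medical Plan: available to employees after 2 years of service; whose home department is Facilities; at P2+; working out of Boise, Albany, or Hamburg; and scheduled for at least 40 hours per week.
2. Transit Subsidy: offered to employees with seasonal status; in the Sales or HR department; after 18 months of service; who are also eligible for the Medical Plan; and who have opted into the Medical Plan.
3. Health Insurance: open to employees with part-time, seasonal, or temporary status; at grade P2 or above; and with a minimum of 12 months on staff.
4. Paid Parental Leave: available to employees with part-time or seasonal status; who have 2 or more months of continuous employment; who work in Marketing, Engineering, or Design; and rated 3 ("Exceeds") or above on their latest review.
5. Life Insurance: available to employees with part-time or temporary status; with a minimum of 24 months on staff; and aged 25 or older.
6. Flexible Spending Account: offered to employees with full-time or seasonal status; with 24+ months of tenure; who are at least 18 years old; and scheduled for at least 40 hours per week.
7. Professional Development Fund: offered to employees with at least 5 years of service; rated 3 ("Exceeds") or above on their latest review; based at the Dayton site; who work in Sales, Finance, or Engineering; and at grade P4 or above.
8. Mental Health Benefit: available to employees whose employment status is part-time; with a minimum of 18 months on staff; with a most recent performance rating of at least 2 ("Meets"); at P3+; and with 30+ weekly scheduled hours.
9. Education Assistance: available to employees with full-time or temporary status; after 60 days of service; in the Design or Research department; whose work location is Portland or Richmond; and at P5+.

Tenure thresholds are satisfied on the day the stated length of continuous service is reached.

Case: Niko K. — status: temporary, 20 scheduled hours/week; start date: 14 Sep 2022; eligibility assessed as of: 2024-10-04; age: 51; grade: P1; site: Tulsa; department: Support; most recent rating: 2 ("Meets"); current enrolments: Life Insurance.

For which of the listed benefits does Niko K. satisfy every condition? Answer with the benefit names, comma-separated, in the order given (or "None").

Life Insurance

Service from 14 Sep 2022 to 2024-10-04: 751 days.
Medical Plan — service 751 days ≥ 2 years (≈730 days) ✓; dept Support ✗ → not eligible.
Transit Subsidy — status temporary ✗ (requires seasonal) → not eligible.
Health Insurance — status temporary ✓; grade P1 < P2 ✗ → not eligible.
Paid Parental Leave — status temporary ✗ (requires part-time or seasonal) → not eligible.
Life Insurance — status temporary ✓; service 751 days ≥ 24 months (≈720 days) ✓; age 51 ≥ 25 ✓ → eligible.
Flexible Spending Account — status temporary ✗ (requires full-time or seasonal) → not eligible.
Professional Development Fund — service 751 days < 5 years (≈1825 days) ✗ → not eligible.
Mental Health Benefit — status temporary ✗ (requires part-time) → not eligible.
Education Assistance — status temporary ✓; service 751 days ≥ 60 days ✓; dept Support ✗ → not eligible.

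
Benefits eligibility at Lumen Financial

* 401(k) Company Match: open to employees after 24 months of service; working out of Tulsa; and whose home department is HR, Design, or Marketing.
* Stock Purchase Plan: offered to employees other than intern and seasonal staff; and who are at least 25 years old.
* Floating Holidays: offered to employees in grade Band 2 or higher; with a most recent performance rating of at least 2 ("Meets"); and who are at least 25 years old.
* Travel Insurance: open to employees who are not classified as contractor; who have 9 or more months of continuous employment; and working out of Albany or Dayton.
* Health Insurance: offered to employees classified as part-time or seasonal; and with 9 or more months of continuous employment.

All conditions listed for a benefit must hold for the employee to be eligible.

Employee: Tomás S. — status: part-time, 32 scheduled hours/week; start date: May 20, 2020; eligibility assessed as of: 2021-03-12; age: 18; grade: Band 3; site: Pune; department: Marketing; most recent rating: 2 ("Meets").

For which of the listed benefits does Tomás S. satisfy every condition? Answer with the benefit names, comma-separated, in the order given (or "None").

Health Insurance

Service from May 20, 2020 to 2021-03-12: 296 days.
401(k) Company Match — service 296 days < 24 months (≈720 days) ✗ → not eligible.
Stock Purchase Plan — status part-time ✓ (not excluded); age 18 < 25 ✗ → not eligible.
Floating Holidays — grade Band 3 ≥ Band 2 ✓; rating 2 ≥ 2 ✓; age 18 < 25 ✗ → not eligible.
Travel Insurance — status part-time ✓ (not excluded); service 296 days ≥ 9 months (≈270 days) ✓; site Pune ✗ (not Albany or Dayton) → not eligible.
Health Insurance — status part-time ✓; service 296 days ≥ 9 months (≈270 days) ✓ → eligible.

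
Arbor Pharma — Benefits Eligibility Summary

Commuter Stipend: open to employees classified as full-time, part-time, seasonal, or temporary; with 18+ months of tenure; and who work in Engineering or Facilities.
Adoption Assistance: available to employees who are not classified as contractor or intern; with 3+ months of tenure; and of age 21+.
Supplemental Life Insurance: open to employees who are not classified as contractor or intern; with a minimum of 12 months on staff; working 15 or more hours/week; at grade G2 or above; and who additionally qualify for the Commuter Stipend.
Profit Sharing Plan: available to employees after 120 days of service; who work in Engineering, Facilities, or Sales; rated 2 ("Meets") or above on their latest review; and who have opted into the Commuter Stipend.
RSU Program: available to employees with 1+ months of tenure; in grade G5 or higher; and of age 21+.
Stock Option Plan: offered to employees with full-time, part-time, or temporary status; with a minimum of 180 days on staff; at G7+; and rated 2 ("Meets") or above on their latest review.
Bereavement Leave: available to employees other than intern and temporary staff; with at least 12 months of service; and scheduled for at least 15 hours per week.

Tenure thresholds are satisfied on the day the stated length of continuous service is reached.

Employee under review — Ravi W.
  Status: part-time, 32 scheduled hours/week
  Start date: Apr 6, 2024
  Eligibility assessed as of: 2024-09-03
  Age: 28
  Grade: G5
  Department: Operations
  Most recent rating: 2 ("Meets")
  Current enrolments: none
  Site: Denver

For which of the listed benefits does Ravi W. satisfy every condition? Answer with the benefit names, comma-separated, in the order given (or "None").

Service from Apr 6, 2024 to 2024-09-03: 150 days.
Commuter Stipend — status part-time ✓; service 150 days < 18 months (≈540 days) ✗ → not eligible.
Adoption Assistance — status part-time ✓ (not excluded); service 150 days ≥ 3 months (≈90 days) ✓; age 28 ≥ 21 ✓ → eligible.
Supplemental Life Insurance — status part-time ✓ (not excluded); service 150 days < 12 months (≈360 days) ✗ → not eligible.
Profit Sharing Plan — service 150 days ≥ 120 days ✓; dept Operations ✗ → not eligible.
RSU Program — service 150 days ≥ 1 month (≈30 days) ✓; grade G5 ≥ G5 ✓; age 28 ≥ 21 ✓ → eligible.
Stock Option Plan — status part-time ✓; service 150 days < 180 days ✗ → not eligible.
Bereavement Leave — status part-time ✓ (not excluded); service 150 days < 12 months (≈360 days) ✗ → not eligible.

Adoption Assistance, RSU Program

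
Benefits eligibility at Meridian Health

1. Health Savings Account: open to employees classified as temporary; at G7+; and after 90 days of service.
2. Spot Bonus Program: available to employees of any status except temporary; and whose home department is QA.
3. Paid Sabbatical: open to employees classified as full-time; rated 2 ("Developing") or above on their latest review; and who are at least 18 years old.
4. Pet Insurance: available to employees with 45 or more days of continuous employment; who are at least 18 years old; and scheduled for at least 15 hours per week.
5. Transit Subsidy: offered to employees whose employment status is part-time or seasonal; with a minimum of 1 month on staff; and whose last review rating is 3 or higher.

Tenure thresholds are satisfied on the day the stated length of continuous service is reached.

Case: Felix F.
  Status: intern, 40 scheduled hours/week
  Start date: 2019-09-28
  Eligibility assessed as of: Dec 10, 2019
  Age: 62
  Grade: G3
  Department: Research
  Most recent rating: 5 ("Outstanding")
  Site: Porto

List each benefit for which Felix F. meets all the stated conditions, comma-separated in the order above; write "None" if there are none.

Pet Insurance

Service from 2019-09-28 to Dec 10, 2019: 73 days.
Health Savings Account — status intern ✗ (requires temporary) → not eligible.
Spot Bonus Program — status intern ✓ (not excluded); dept Research ✗ → not eligible.
Paid Sabbatical — status intern ✗ (requires full-time) → not eligible.
Pet Insurance — service 73 days ≥ 45 days ✓; age 62 ≥ 18 ✓; 40 hrs/wk ≥ 15 ✓ → eligible.
Transit Subsidy — status intern ✗ (requires part-time or seasonal) → not eligible.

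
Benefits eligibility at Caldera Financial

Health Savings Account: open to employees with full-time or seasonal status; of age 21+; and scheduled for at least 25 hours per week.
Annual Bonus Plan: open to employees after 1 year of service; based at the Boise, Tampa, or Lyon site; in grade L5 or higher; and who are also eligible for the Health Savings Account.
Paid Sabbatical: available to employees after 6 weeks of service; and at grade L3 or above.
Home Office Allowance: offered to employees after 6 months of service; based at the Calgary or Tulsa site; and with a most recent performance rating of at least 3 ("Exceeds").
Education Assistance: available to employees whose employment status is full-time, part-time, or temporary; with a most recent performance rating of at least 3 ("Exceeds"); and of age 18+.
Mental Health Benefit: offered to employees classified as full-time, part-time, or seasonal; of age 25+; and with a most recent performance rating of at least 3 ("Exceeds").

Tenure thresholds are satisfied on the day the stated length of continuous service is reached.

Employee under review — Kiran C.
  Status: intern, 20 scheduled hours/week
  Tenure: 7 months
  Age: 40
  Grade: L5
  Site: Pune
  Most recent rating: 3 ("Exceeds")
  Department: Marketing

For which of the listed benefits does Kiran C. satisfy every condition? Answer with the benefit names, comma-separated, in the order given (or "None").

Health Savings Account — status intern ✗ (requires full-time or seasonal) → not eligible.
Annual Bonus Plan — service 7 months < 1 year (≈365 days) ✗ → not eligible.
Paid Sabbatical — service 7 months ≥ 6 weeks (≈42 days) ✓; grade L5 ≥ L3 ✓ → eligible.
Home Office Allowance — service 7 months ≥ 6 months ✓; site Pune ✗ (not Calgary or Tulsa) → not eligible.
Education Assistance — status intern ✗ (requires full-time, part-time, or temporary) → not eligible.
Mental Health Benefit — status intern ✗ (requires full-time, part-time, or seasonal) → not eligible.

Paid Sabbatical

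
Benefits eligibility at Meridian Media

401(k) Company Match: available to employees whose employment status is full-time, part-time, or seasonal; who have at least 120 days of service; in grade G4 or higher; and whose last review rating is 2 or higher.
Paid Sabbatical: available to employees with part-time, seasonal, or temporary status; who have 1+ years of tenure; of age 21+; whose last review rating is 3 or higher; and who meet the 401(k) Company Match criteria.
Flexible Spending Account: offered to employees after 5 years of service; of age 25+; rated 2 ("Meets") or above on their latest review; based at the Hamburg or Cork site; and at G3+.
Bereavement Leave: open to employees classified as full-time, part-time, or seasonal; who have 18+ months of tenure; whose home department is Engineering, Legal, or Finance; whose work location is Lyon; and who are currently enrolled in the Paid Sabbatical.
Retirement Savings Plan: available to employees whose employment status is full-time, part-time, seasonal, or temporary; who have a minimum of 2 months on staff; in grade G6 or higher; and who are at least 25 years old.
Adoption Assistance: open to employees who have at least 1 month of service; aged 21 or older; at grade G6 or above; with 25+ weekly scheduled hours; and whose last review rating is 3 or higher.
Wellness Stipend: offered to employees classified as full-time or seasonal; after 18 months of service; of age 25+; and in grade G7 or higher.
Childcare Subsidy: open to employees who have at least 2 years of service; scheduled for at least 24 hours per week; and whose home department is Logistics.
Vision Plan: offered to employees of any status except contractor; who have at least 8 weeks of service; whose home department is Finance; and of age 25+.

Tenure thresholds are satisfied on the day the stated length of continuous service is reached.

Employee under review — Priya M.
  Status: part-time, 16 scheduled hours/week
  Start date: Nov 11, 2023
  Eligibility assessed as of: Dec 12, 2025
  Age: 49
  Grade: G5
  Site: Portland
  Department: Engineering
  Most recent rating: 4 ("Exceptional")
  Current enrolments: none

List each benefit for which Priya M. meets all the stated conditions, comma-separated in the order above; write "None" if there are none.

401(k) Company Match, Paid Sabbatical

Service from Nov 11, 2023 to Dec 12, 2025: 762 days.
401(k) Company Match — status part-time ✓; service 762 days ≥ 120 days ✓; grade G5 ≥ G4 ✓; rating 4 ≥ 2 ✓ → eligible.
Paid Sabbatical — status part-time ✓; service 762 days ≥ 1 year (≈365 days) ✓; age 49 ≥ 21 ✓; rating 4 ≥ 3 ✓; eligible for 401(k) Company Match ✓ → eligible.
Flexible Spending Account — service 762 days < 5 years (≈1825 days) ✗ → not eligible.
Bereavement Leave — status part-time ✓; service 762 days ≥ 18 months (≈540 days) ✓; dept Engineering ✓; site Portland ✗ (not Lyon) → not eligible.
Retirement Savings Plan — status part-time ✓; service 762 days ≥ 2 months (≈60 days) ✓; grade G5 < G6 ✗ → not eligible.
Adoption Assistance — service 762 days ≥ 1 month (≈30 days) ✓; age 49 ≥ 21 ✓; grade G5 < G6 ✗ → not eligible.
Wellness Stipend — status part-time ✗ (requires full-time or seasonal) → not eligible.
Childcare Subsidy — service 762 days ≥ 2 years (≈730 days) ✓; 16 hrs/wk < 24 ✗ → not eligible.
Vision Plan — status part-time ✓ (not excluded); service 762 days ≥ 8 weeks (≈56 days) ✓; dept Engineering ✗ → not eligible.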